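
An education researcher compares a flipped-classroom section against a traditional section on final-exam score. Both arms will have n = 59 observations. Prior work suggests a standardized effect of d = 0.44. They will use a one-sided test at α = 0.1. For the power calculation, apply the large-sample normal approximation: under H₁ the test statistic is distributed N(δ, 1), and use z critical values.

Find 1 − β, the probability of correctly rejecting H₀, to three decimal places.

Power ≈ 0.866

Noncentrality parameter: δ = d·√(n/2) = 0.44 × √(59/2) = 2.3898
Critical value for a one-sided test at α = 0.1: z_α = 1.282.
Power = P(Z > 1.282 − δ) = Φ(1.108) = 0.8661.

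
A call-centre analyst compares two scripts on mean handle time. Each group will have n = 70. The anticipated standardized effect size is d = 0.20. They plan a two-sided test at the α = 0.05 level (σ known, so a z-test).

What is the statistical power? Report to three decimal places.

Power ≈ 0.219

Noncentrality parameter: δ = d·√(n/2) = 0.20 × √(70/2) = 1.1832
Two-sided α = 0.05 → critical value z_{0.025} = 1.960.
Power = Φ(δ − 1.960) + Φ(−δ − 1.960) = Φ(-0.777) + Φ(-3.143) = 0.2187 + 0.0008 = 0.2195.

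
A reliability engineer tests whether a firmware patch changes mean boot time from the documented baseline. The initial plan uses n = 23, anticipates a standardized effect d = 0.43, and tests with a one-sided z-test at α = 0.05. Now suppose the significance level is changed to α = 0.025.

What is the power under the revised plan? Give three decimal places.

δ = d·√n = 0.43 × √23 = 2.0622 (unchanged). New critical value: z_{0.025} = 1.960.
Revised power = Φ(δ − 1.960) = Φ(0.102) = 0.5407.

Power ≈ 0.541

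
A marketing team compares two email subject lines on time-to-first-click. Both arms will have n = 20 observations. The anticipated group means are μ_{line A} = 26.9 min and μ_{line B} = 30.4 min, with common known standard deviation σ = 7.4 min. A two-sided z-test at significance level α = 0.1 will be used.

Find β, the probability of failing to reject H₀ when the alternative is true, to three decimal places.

Standardized effect: d = |μ_{line A} − μ_{line B}| / σ = |26.9 − 30.4| / 7.4 = 0.4730
Noncentrality parameter: δ = d·√(n/2) = 0.4730 × √(20/2) = 1.4957
Two-sided α = 0.1 → critical value z_{0.05} = 1.645.
Power = Φ(δ − 1.645) + Φ(−δ − 1.645) = Φ(-0.149) + Φ(-3.141) = 0.4407 + 0.0008 = 0.4415.
Type II error: β = 1 − power = 1 − 0.4415 = 0.5585.

β ≈ 0.558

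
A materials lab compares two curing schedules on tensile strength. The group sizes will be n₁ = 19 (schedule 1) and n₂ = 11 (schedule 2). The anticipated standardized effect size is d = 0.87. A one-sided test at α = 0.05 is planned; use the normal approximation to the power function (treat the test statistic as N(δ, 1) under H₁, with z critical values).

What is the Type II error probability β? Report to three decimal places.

Noncentrality parameter: δ = d / √(1/n₁ + 1/n₂) = 0.87 / √(1/19 + 1/11) = 2.2963
Critical value for a one-sided test at α = 0.05: z_α = 1.645.
Power = P(Z > 1.645 − δ) = Φ(0.651) = 0.7426.
Type II error: β = 1 − power = 1 − 0.7426 = 0.2574.

β ≈ 0.257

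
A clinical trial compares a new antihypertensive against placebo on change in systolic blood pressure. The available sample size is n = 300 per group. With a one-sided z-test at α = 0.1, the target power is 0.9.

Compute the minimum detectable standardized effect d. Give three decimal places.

d ≈ 0.209

Required noncentrality: δ = z_{0.1} + z_{0.10} = 1.282 + 1.282 = 2.563.
δ = d·√(n/2) ⇒ d = δ/√(n/2) = 2.563/√(300/2) = 0.2093.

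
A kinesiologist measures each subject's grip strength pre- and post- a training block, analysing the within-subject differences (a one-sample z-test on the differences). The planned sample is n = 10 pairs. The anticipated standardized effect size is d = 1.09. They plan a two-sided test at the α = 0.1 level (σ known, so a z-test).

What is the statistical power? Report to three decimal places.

Power ≈ 0.964

Noncentrality parameter: δ = d·√n = 1.09 × √10 = 3.4469
Two-sided α = 0.1 → critical value z_{0.05} = 1.645.
Power = Φ(δ − 1.645) + Φ(−δ − 1.645) = Φ(1.802) + Φ(-5.092) = 0.9642 + 0.0000 = 0.9642.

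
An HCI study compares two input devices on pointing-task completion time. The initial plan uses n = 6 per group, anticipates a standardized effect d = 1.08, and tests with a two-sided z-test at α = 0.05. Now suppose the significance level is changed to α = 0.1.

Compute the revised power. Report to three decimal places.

Power ≈ 0.590

δ = d·√(n/2) = 1.08 × √(6/2) = 1.8706 (unchanged). New critical value: z_{0.05} = 1.645.
Revised power = Φ(δ − 1.645) + Φ(−δ − 1.645) = Φ(0.226) + Φ(-3.515) = 0.5893 + 0.0002 = 0.5895.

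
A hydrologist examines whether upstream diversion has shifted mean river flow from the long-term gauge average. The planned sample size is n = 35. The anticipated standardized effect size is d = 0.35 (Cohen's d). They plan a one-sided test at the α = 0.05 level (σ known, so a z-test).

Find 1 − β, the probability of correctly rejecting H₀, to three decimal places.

Power ≈ 0.665

Noncentrality parameter: δ = d·√n = 0.35 × √35 = 2.0706
Critical value for a one-sided test at α = 0.05: z_α = 1.645.
Power = Φ(δ − 1.645) = Φ(0.426) = 0.6649.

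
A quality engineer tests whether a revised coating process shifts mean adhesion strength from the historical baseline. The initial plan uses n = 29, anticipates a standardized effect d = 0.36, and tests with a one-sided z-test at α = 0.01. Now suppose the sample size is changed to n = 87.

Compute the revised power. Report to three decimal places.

With n = 87: δ = d·√n = 0.36 × √87 = 3.3579. Critical value z_{0.01} = 2.326.
Revised power = Φ(δ − 2.326) = Φ(1.032) = 0.8488.

Power ≈ 0.849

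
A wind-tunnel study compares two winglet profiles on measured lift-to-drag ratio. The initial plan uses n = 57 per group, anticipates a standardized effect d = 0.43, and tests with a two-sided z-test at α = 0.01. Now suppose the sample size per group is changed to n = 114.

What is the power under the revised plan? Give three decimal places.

Power ≈ 0.749

With n = 114 per group: δ = d·√(n/2) = 0.43 × √(114/2) = 3.2464. Critical value z_{0.005} = 2.576.
Revised power = Φ(δ − 2.576) + Φ(−δ − 2.576) = Φ(0.671) + Φ(-5.822) = 0.7488 + 0.0000 = 0.7488.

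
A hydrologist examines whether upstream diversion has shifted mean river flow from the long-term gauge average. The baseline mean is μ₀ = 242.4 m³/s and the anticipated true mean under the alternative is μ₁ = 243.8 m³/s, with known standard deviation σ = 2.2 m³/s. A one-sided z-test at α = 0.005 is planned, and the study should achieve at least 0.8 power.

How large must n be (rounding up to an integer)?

n = 29

Standardized effect: d = |μ₁ − μ₀| / σ = |243.8 − 242.4| / 2.2 = 0.6364
Set Φ(δ − 2.576) = 0.8; then δ − 2.576 = Φ⁻¹(0.8) = 0.842, giving δ = 3.417.
δ = d·√n ⇒ n = (δ/d)² = (3.417 / 0.6364)² = 28.84.
Rounding up, n = 29.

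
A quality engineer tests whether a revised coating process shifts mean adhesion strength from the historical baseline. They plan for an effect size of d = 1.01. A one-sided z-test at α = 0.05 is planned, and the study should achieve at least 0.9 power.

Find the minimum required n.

n = 9

For power 0.9 need Φ(δ − z_{0.05}) = 0.9, so δ = z_{0.05} + z_{0.10} = 1.645 + 1.282 = 2.926.
δ = d·√n ⇒ n = (δ/d)² = (2.926 / 1.01)² = 8.40.
Rounding up, n = 9.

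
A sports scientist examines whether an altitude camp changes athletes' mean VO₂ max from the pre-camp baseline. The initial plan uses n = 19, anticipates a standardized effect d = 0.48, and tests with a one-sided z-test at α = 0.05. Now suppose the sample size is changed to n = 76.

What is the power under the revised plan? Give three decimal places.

With n = 76: δ = d·√n = 0.48 × √76 = 4.1845. Critical value z_{0.05} = 1.645.
Revised power = Φ(δ − 1.645) = Φ(2.540) = 0.9945.

Power ≈ 0.994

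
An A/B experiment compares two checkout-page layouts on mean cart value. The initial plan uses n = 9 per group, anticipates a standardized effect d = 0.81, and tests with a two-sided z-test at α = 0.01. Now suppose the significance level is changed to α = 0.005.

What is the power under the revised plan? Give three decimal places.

Power ≈ 0.138

δ = d·√(n/2) = 0.81 × √(9/2) = 1.7183 (unchanged). New critical value: z_{0.0025} = 2.807.
Revised power = Φ(δ − 2.807) + Φ(−δ − 2.807) = Φ(-1.089) + Φ(-4.525) = 0.1381 + 0.0000 = 0.1381.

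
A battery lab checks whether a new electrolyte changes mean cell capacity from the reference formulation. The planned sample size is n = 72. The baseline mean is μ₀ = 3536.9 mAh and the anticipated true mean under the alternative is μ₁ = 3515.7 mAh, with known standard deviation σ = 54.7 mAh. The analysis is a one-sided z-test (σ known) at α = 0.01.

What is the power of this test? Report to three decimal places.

Power ≈ 0.832

Standardized effect: d = |μ₁ − μ₀| / σ = |3515.7 − 3536.9| / 54.7 = 0.3876
Noncentrality parameter: δ = d·√n = 0.3876 × √72 = 3.2886
Critical value for a one-sided test at α = 0.01: z_α = 2.326.
Power = Φ(δ − 2.326) = Φ(0.962) = 0.8320.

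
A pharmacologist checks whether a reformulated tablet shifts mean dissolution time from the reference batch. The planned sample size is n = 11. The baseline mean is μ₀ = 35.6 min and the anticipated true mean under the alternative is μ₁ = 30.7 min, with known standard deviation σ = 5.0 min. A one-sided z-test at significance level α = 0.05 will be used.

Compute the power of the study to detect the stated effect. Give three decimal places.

Power ≈ 0.946

Standardized effect: d = |μ₁ − μ₀| / σ = |30.7 − 35.6| / 5.0 = 0.9800
Noncentrality parameter: δ = d·√n = 0.9800 × √11 = 3.2503
One-sided α = 0.05 → critical value z_{0.05} = 1.645.
Power = Φ(δ − 1.645) = Φ(1.605) = 0.9458.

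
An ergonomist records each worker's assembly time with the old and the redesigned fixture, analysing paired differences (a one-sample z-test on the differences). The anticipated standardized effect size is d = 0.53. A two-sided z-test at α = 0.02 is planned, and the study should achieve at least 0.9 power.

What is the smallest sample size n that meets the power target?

n = 47

For power 0.9 need Φ(δ − z_{0.01}) = 0.9, so δ = z_{0.01} + z_{0.10} = 2.326 + 1.282 = 3.608.
(The Φ(−δ − z_{α/2}) term is vanishingly small for δ > 0 and is dropped in the standard sample-size formula.)
δ = d·√n ⇒ n = (δ/d)² = (3.608 / 0.53)² = 46.34.
Round up to the next whole unit.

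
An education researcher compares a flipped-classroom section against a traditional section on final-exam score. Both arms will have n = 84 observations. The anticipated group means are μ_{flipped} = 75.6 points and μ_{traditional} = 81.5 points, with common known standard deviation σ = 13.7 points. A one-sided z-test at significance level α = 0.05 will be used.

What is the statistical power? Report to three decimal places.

Standardized effect: d = |μ_{flipped} − μ_{traditional}| / σ = |75.6 − 81.5| / 13.7 = 0.4307
Noncentrality parameter: δ = d·√(n/2) = 0.4307 × √(84/2) = 2.7910
Critical value for a one-sided test at α = 0.05: z_α = 1.645.
Power = Φ(δ − 1.645) = Φ(1.146) = 0.8741.

Power ≈ 0.874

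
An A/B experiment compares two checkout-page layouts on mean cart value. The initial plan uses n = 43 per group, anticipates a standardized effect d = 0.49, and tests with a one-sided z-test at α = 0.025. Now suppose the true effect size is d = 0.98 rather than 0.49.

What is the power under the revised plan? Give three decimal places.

With d = 0.98: δ = d·√(n/2) = 0.98 × √(43/2) = 4.5441. Critical value z_{0.025} = 1.960.
Revised power = Φ(δ − 1.960) = Φ(2.584) = 0.9951.

Power ≈ 0.995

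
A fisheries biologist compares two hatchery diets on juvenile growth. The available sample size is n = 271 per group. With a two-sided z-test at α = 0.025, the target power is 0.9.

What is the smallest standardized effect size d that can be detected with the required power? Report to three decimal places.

Need Φ(δ − 2.241) = 0.9, so δ = 2.241 + 1.282 = 3.523.
(The second rejection-region term Φ(−δ − z_{α/2}) is negligible and dropped.)
δ = d·√(n/2) ⇒ d = δ/√(n/2) = 3.523/√(271/2) = 0.3026.

d ≈ 0.303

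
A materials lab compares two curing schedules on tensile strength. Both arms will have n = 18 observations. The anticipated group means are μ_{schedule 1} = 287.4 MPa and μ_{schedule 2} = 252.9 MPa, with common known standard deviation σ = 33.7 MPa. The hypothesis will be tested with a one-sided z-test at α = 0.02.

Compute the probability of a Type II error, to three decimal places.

Standardized effect: d = |μ_{schedule 1} − μ_{schedule 2}| / σ = |287.4 − 252.9| / 33.7 = 1.0237
Noncentrality parameter: δ = d·√(n/2) = 1.0237 × √(18/2) = 3.0712
One-sided α = 0.02 → critical value z_{0.02} = 2.054.
Power = P(Z > 2.054 − δ) = Φ(1.017) = 0.8455.
Type II error: β = 1 − power = 1 − 0.8455 = 0.1545.

β ≈ 0.154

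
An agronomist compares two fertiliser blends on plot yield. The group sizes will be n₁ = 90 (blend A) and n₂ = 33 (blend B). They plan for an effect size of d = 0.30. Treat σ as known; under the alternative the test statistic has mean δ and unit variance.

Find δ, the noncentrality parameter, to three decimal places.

δ = d / √(1/n₁ + 1/n₂) = 0.30 / √(1/90 + 1/33) = 1.4742

δ ≈ 1.474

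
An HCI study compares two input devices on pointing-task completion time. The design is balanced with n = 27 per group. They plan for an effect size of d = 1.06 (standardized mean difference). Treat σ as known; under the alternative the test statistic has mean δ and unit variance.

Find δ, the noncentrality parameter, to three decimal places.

δ ≈ 3.895

δ = d·√(n/2) = 1.06 × √(27/2) = 3.8947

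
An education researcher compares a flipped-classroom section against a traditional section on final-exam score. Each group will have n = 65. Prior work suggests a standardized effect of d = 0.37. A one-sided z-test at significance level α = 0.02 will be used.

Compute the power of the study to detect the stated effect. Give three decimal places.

Power ≈ 0.522

Noncentrality parameter: λ = d·√(n/2) = 0.37 × √(65/2) = 2.1093
One-sided α = 0.02 → critical value z_{0.02} = 2.054.
Power = P(Z > 2.054 − λ) = Φ(0.056) = 0.5222.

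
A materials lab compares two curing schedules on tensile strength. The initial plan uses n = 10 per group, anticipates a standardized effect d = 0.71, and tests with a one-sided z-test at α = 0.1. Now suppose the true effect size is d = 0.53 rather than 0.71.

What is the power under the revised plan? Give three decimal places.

With d = 0.53: δ = d·√(n/2) = 0.53 × √(10/2) = 1.1851. Critical value z_{0.1} = 1.282.
Revised power = P(Z > 1.282 − δ) = Φ(-0.096) = 0.4616.

Power ≈ 0.462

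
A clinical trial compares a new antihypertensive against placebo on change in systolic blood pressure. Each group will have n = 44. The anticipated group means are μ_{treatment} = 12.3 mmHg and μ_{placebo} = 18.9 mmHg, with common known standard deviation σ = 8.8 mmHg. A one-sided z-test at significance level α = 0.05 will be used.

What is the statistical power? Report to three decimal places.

Power ≈ 0.969

Standardized effect: d = |μ_{treatment} − μ_{placebo}| / σ = |12.3 − 18.9| / 8.8 = 0.7500
Noncentrality parameter: δ = d·√(n/2) = 0.7500 × √(44/2) = 3.5178
One-sided α = 0.05 → critical value z_{0.05} = 1.645.
Power = P(Z > 1.645 − δ) = Φ(1.873) = 0.9695.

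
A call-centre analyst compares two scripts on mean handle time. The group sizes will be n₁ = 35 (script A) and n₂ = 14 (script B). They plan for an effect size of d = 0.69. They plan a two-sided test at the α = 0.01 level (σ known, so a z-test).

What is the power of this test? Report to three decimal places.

Power ≈ 0.347

Noncentrality parameter: δ = d / √(1/n₁ + 1/n₂) = 0.69 / √(1/35 + 1/14) = 2.1820
Critical value for a two-sided test at α = 0.01: z_{α/2} = 2.576.
Power = Φ(δ − 2.576) + Φ(−δ − 2.576) = Φ(-0.394) + Φ(-4.758) = 0.3468 + 0.0000 = 0.3468.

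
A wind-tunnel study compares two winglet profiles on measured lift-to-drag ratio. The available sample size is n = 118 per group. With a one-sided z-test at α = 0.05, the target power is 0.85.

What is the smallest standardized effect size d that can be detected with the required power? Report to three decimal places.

d ≈ 0.349

Required noncentrality: δ = z_{0.05} + z_{0.15} = 1.645 + 1.036 = 2.681.
δ = d·√(n/2) ⇒ d = δ/√(n/2) = 2.681/√(118/2) = 0.3491.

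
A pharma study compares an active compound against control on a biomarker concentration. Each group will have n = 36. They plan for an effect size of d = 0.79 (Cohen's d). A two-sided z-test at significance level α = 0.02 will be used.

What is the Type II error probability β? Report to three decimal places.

β ≈ 0.153

Noncentrality parameter: δ = d·√(n/2) = 0.79 × √(36/2) = 3.3517
Critical value for a two-sided test at α = 0.02: z_{α/2} = 2.326.
Power = Φ(δ − 2.326) + Φ(−δ − 2.326) = Φ(1.025) + Φ(-5.678) = 0.8474 + 0.0000 = 0.8474.
Type II error: β = 1 − power = 1 − 0.8474 = 0.1526.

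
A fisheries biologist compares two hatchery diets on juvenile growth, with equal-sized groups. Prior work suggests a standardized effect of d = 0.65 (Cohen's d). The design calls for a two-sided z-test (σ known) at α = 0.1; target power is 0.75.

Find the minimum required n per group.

For power 0.75 need Φ(δ − z_{0.05}) = 0.75, so δ = z_{0.05} + z_{0.25} = 1.645 + 0.674 = 2.319.
(The Φ(−δ − z_{α/2}) term is vanishingly small for δ > 0 and is dropped in the standard sample-size formula.)
δ = d·√(n/2) ⇒ n = 2(δ/d)² = 2 × (2.319 / 0.65)² = 25.46.
Round up to the next whole unit.

n = 26 per group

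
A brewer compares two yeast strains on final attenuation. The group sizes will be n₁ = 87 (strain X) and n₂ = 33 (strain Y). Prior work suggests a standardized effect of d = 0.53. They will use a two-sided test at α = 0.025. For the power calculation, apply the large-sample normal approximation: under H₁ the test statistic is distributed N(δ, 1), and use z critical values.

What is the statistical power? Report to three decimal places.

Power ≈ 0.637

Noncentrality parameter: δ = d / √(1/n₁ + 1/n₂) = 0.53 / √(1/87 + 1/33) = 2.5924
Critical value for a two-sided test at α = 0.025: z_{α/2} = 2.241.
Power = Φ(δ − 2.241) + Φ(−δ − 2.241) = Φ(0.351) + Φ(-4.834) = 0.6372 + 0.0000 = 0.6372.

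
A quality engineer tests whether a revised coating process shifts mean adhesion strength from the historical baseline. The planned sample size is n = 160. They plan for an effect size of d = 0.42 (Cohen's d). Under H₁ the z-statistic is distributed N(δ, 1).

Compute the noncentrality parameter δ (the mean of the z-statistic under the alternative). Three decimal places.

δ = d·√n = 0.42 × √160 = 5.3126

δ ≈ 5.313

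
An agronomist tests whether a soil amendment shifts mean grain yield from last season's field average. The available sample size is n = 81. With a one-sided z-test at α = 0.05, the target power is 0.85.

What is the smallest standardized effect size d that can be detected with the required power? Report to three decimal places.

d ≈ 0.298

Need Φ(δ − 1.645) = 0.85, so δ = 1.645 + 1.036 = 2.681.
δ = d·√n ⇒ d = δ/√n = 2.681/√81 = 0.2979.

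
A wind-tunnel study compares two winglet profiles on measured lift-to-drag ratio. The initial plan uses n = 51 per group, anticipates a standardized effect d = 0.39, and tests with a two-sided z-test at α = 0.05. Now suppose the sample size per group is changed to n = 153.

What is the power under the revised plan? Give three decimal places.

Power ≈ 0.927

With n = 153 per group: δ = d·√(n/2) = 0.39 × √(153/2) = 3.4111. Critical value z_{0.025} = 1.960.
Revised power = Φ(δ − 1.960) + Φ(−δ − 1.960) = Φ(1.451) + Φ(-5.371) = 0.9266 + 0.0000 = 0.9266.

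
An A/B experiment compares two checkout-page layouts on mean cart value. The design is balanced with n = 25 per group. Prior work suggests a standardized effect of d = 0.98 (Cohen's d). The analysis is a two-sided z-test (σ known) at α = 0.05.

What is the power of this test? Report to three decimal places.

Power ≈ 0.934

Noncentrality parameter: δ = d·√(n/2) = 0.98 × √(25/2) = 3.4648
Two-sided α = 0.05 → critical value z_{0.025} = 1.960.
Power = Φ(δ − 1.960) + Φ(−δ − 1.960) = Φ(1.505) + Φ(-5.425) = 0.9338 + 0.0000 = 0.9338.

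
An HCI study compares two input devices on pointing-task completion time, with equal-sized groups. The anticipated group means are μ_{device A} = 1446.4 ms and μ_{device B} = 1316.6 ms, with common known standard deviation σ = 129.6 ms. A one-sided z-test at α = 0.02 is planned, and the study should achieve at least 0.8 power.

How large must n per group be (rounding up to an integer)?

n = 17 per group

Standardized effect: d = |μ_{device A} − μ_{device B}| / σ = |1446.4 − 1316.6| / 129.6 = 1.0015
For power 0.8 need Φ(δ − z_{0.02}) = 0.8, so δ = z_{0.02} + z_{0.20} = 2.054 + 0.842 = 2.895.
δ = d·√(n/2) ⇒ n = 2(δ/d)² = 2 × (2.895 / 1.0015)² = 16.71.
Rounding up, n = 17 per group.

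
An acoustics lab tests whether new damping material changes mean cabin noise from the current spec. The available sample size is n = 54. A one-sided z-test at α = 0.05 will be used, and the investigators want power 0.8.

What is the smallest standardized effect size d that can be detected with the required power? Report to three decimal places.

d ≈ 0.338

Need Φ(δ − 1.645) = 0.8, so δ = 1.645 + 0.842 = 2.486.
δ = d·√n ⇒ d = δ/√n = 2.486/√54 = 0.3384.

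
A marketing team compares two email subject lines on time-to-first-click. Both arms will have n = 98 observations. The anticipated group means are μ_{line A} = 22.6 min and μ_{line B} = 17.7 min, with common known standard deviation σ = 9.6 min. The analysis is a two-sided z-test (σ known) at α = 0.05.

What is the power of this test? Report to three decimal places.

Standardized effect: d = |μ_{line A} − μ_{line B}| / σ = |22.6 − 17.7| / 9.6 = 0.5104
Noncentrality parameter: δ = d·√(n/2) = 0.5104 × √(98/2) = 3.5729
Critical value for a two-sided test at α = 0.05: z_{α/2} = 1.960.
Power = Φ(δ − 1.960) + Φ(−δ − 1.960) = Φ(1.613) + Φ(-5.533) = 0.9466 + 0.0000 = 0.9466.

Power ≈ 0.947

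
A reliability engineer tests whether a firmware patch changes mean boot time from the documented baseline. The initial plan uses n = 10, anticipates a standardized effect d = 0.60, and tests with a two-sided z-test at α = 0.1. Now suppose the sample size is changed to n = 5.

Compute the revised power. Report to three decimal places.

With n = 5: δ = d·√n = 0.60 × √5 = 1.3416. Critical value z_{0.05} = 1.645.
Revised power = Φ(δ − 1.645) + Φ(−δ − 1.645) = Φ(-0.303) + Φ(-2.986) = 0.3809 + 0.0014 = 0.3823.

Power ≈ 0.382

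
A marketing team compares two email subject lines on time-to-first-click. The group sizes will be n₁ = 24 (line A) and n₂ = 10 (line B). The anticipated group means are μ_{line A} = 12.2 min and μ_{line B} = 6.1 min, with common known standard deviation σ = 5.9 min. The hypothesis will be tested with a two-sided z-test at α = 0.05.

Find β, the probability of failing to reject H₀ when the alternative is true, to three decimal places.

β ≈ 0.216

Standardized effect: d = |μ_{line A} − μ_{line B}| / σ = |12.2 − 6.1| / 5.9 = 1.0339
Noncentrality parameter: δ = d / √(1/n₁ + 1/n₂) = 1.0339 / √(1/24 + 1/10) = 2.7469
Critical value for a two-sided test at α = 0.05: z_{α/2} = 1.960.
Power = Φ(δ − 1.960) + Φ(−δ − 1.960) = Φ(0.787) + Φ(-4.707) = 0.7843 + 0.0000 = 0.7843.
Type II error: β = 1 − power = 1 − 0.7843 = 0.2157.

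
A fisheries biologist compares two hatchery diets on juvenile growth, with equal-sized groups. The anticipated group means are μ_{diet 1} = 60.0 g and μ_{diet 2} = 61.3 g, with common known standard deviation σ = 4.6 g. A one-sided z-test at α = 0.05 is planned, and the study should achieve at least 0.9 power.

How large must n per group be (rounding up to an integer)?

Standardized effect: d = |μ_{diet 1} − μ_{diet 2}| / σ = |60.0 − 61.3| / 4.6 = 0.2826
For power 0.9 need Φ(δ − z_{0.05}) = 0.9, so δ = z_{0.05} + z_{0.10} = 1.645 + 1.282 = 2.926.
δ = d·√(n/2) ⇒ n = 2(δ/d)² = 2 × (2.926 / 0.2826)² = 214.45.
Rounding up, n = 215 per group.

n = 215 per group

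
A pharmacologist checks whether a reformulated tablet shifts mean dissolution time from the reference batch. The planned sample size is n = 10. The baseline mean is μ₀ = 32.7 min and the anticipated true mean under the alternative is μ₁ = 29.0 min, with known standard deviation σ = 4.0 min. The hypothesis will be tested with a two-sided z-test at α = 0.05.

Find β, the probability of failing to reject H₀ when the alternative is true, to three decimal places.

β ≈ 0.167

Standardized effect: d = |μ₁ − μ₀| / σ = |29.0 − 32.7| / 4.0 = 0.9250
Noncentrality parameter: δ = d·√n = 0.9250 × √10 = 2.9251
Critical value for a two-sided test at α = 0.05: z_{α/2} = 1.960.
Power = Φ(δ − 1.960) + Φ(−δ − 1.960) = Φ(0.965) + Φ(-4.885) = 0.8328 + 0.0000 = 0.8328.
Type II error: β = 1 − power = 1 − 0.8328 = 0.1672.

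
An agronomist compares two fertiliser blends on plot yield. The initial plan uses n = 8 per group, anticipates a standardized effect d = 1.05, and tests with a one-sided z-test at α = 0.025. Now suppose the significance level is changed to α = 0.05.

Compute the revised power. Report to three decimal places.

δ = d·√(n/2) = 1.05 × √(8/2) = 2.1000 (unchanged). New critical value: z_{0.05} = 1.645.
Revised power = P(Z > 1.645 − δ) = Φ(0.455) = 0.6755.

Power ≈ 0.675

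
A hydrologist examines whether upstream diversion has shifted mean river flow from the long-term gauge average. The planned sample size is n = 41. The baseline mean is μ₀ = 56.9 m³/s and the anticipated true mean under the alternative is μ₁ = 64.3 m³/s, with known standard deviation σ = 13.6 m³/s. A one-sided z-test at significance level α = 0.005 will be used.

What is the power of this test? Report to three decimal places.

Power ≈ 0.818

Standardized effect: d = |μ₁ − μ₀| / σ = |64.3 − 56.9| / 13.6 = 0.5441
Noncentrality parameter: δ = d·√n = 0.5441 × √41 = 3.4841
One-sided α = 0.005 → critical value z_{0.005} = 2.576.
Power = P(Z > 2.576 − δ) = Φ(0.908) = 0.8181.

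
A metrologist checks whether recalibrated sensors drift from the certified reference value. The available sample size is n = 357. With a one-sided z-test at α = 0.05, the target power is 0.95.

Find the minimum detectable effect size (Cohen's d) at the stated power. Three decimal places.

d ≈ 0.174

Required noncentrality: δ = z_{0.05} + z_{0.05} = 1.645 + 1.645 = 3.290.
δ = d·√n ⇒ d = δ/√n = 3.290/√357 = 0.1741.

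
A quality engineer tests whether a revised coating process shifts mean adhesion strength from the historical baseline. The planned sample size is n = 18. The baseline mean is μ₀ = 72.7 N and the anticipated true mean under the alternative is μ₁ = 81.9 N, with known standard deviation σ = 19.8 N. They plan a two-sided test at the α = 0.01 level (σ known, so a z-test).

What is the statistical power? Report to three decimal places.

Power ≈ 0.273

Standardized effect: d = |μ₁ − μ₀| / σ = |81.9 − 72.7| / 19.8 = 0.4646
Noncentrality parameter: δ = d·√n = 0.4646 × √18 = 1.9713
Two-sided α = 0.01 → critical value z_{0.005} = 2.576.
Power = Φ(δ − 2.576) + Φ(−δ − 2.576) = Φ(-0.605) + Φ(-4.547) = 0.2728 + 0.0000 = 0.2728.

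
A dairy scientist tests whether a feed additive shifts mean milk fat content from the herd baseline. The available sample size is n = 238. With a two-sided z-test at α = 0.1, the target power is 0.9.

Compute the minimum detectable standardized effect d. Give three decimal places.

Need Φ(δ − 1.645) = 0.9, so δ = 1.645 + 1.282 = 2.926.
(The second rejection-region term Φ(−δ − z_{α/2}) is negligible and dropped.)
δ = d·√n ⇒ d = δ/√n = 2.926/√238 = 0.1897.

d ≈ 0.190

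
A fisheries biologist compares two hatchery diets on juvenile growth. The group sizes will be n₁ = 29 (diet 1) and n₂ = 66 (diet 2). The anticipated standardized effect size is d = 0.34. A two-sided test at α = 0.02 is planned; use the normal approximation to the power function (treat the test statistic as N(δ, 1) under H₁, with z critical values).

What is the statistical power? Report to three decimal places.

Noncentrality parameter: δ = d / √(1/n₁ + 1/n₂) = 0.34 / √(1/29 + 1/66) = 1.5261
Critical value for a two-sided test at α = 0.02: z_{α/2} = 2.326.
Power = Φ(δ − 2.326) + Φ(−δ − 2.326) = Φ(-0.800) + Φ(-3.852) = 0.2118 + 0.0001 = 0.2118.

Power ≈ 0.212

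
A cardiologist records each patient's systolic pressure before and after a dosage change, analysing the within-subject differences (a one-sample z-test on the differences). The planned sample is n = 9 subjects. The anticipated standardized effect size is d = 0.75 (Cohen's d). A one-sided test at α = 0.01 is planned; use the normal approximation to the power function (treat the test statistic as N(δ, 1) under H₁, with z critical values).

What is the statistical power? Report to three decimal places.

Power ≈ 0.470

Noncentrality parameter: δ = d·√n = 0.75 × √9 = 2.2500
Critical value for a one-sided test at α = 0.01: z_α = 2.326.
Power = Φ(δ − 2.326) = Φ(-0.076) = 0.4696.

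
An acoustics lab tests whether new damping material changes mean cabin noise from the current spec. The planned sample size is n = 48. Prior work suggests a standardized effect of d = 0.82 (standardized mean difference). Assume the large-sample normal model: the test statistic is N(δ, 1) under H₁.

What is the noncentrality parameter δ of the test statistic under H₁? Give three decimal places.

δ ≈ 5.681

δ = d·√n = 0.82 × √48 = 5.6811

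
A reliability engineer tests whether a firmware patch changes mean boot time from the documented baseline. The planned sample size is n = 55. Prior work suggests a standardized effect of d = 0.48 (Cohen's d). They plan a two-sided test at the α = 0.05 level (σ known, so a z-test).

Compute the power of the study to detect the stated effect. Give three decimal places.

Power ≈ 0.945

Noncentrality parameter: δ = d·√n = 0.48 × √55 = 3.5598
Two-sided α = 0.05 → critical value z_{0.025} = 1.960.
Power = Φ(δ − 1.960) + Φ(−δ − 1.960) = Φ(1.600) + Φ(-5.520) = 0.9452 + 0.0000 = 0.9452.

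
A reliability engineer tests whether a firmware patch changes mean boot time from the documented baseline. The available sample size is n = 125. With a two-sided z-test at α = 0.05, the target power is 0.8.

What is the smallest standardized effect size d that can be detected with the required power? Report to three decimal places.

Required noncentrality: δ = z_{0.025} + z_{0.20} = 1.960 + 0.842 = 2.802.
(The second rejection-region term Φ(−δ − z_{α/2}) is negligible and dropped.)
δ = d·√n ⇒ d = δ/√n = 2.802/√125 = 0.2506.

d ≈ 0.251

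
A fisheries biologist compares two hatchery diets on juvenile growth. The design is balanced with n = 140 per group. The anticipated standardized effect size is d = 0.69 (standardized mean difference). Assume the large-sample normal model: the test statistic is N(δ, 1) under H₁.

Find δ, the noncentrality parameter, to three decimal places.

The noncentrality parameter scales effect size by the design's sample-size factor: δ = d·√(n/2) = 0.69 × √(140/2) = 5.7730

δ ≈ 5.773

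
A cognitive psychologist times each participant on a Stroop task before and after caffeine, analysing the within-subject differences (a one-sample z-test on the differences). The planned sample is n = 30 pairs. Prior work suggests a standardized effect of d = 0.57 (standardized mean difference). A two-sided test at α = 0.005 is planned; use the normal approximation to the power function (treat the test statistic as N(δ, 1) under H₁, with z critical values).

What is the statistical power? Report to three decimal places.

Noncentrality parameter: δ = d·√n = 0.57 × √30 = 3.1220
Critical value for a two-sided test at α = 0.005: z_{α/2} = 2.807.
Power = Φ(δ − 2.807) + Φ(−δ − 2.807) = Φ(0.315) + Φ(-5.929) = 0.6236 + 0.0000 = 0.6236.

Power ≈ 0.624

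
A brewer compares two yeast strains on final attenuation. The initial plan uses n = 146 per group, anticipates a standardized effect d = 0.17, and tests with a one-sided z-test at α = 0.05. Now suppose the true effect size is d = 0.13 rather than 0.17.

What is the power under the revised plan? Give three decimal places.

Power ≈ 0.297

With d = 0.13: δ = d·√(n/2) = 0.13 × √(146/2) = 1.1107. Critical value z_{0.05} = 1.645.
Revised power = Φ(δ − 1.645) = Φ(-0.534) = 0.2966.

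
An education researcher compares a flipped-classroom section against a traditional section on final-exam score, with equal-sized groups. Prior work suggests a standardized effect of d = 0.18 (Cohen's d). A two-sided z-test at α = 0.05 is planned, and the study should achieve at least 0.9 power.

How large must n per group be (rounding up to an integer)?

Set Φ(δ − 1.960) = 0.9; then δ − 1.960 = Φ⁻¹(0.9) = 1.282, giving δ = 3.242.
(The Φ(−δ − z_{α/2}) term is vanishingly small for δ > 0 and is dropped in the standard sample-size formula.)
δ = d·√(n/2) ⇒ n = 2(δ/d)² = 2 × (3.242 / 0.18)² = 648.61.
Rounding up, n = 649 per group.

n = 649 per group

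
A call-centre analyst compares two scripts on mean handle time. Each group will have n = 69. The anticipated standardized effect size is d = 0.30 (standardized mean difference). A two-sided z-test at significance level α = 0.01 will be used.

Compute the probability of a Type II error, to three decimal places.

Noncentrality parameter: δ = d·√(n/2) = 0.30 × √(69/2) = 1.7621
Two-sided α = 0.01 → critical value z_{0.005} = 2.576.
Power = Φ(δ − 2.576) + Φ(−δ − 2.576) = Φ(-0.814) + Φ(-4.338) = 0.2079 + 0.0000 = 0.2079.
Type II error: β = 1 − power = 1 − 0.2079 = 0.7921.

β ≈ 0.792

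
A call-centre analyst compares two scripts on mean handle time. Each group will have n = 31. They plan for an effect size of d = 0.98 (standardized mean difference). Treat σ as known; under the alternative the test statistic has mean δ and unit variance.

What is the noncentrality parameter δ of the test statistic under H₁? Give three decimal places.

δ ≈ 3.858

δ = d·√(n/2) = 0.98 × √(31/2) = 3.8583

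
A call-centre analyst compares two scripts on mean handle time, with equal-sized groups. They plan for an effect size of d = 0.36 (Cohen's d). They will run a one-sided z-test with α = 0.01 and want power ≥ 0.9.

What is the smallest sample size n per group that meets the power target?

Set Φ(δ − 2.326) = 0.9; then δ − 2.326 = Φ⁻¹(0.9) = 1.282, giving δ = 3.608.
δ = d·√(n/2) ⇒ n = 2(δ/d)² = 2 × (3.608 / 0.36)² = 200.88.
Rounding up, n = 201 per group.

n = 201 per group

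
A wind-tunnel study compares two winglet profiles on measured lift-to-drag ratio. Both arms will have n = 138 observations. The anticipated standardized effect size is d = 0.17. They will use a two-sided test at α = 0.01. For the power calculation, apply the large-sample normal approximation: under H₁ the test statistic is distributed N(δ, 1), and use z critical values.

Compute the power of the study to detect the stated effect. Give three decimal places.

Power ≈ 0.122

Noncentrality parameter: δ = d·√(n/2) = 0.17 × √(138/2) = 1.4121
Critical value for a two-sided test at α = 0.01: z_{α/2} = 2.576.
Power = Φ(δ − 2.576) + Φ(−δ − 2.576) = Φ(-1.164) + Φ(-3.988) = 0.1223 + 0.0000 = 0.1223.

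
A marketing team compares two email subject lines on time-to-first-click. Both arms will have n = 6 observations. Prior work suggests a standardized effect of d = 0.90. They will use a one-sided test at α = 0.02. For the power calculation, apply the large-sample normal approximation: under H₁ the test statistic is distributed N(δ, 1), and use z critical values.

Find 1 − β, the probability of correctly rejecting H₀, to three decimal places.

Noncentrality parameter: δ = d·√(n/2) = 0.90 × √(6/2) = 1.5588
One-sided α = 0.02 → critical value z_{0.02} = 2.054.
Power = Φ(δ − 2.054) = Φ(-0.495) = 0.3103.

Power ≈ 0.310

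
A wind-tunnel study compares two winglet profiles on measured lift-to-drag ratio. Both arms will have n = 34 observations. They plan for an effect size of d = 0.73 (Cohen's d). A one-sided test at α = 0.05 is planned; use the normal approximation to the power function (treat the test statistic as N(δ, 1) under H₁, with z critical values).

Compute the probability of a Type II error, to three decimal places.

β ≈ 0.086

Noncentrality parameter: δ = d·√(n/2) = 0.73 × √(34/2) = 3.0099
Critical value for a one-sided test at α = 0.05: z_α = 1.645.
Power = Φ(δ − 1.645) = Φ(1.365) = 0.9139.
Type II error: β = 1 − power = 1 − 0.9139 = 0.0861.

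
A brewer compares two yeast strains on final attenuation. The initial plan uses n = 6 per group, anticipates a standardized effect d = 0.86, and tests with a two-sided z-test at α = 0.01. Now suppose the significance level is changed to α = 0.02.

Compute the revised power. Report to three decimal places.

δ = d·√(n/2) = 0.86 × √(6/2) = 1.4896 (unchanged). New critical value: z_{0.01} = 2.326.
Revised power = Φ(δ − 2.326) + Φ(−δ − 2.326) = Φ(-0.837) + Φ(-3.816) = 0.2014 + 0.0001 = 0.2014.

Power ≈ 0.201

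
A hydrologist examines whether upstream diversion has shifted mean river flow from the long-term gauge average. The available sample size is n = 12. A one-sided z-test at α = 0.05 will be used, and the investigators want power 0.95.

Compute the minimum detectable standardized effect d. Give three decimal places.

Need Φ(δ − 1.645) = 0.95, so δ = 1.645 + 1.645 = 3.290.
δ = d·√n ⇒ d = δ/√n = 3.290/√12 = 0.9497.

d ≈ 0.950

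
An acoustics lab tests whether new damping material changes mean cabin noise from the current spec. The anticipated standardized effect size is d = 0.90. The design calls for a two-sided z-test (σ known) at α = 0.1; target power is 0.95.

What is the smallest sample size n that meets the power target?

n = 14

Set Φ(δ − 1.645) = 0.95; then δ − 1.645 = Φ⁻¹(0.95) = 1.645, giving δ = 3.290.
(Ignoring the negligible lower-tail rejection probability gives the usual closed-form inversion.)
δ = d·√n ⇒ n = (δ/d)² = (3.290 / 0.90)² = 13.36.
Round up to the next whole unit.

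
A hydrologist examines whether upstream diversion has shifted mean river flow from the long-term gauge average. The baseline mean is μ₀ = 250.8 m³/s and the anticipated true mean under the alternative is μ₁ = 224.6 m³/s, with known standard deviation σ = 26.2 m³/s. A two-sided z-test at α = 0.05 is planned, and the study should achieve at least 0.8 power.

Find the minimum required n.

Standardized effect: d = |μ₁ − μ₀| / σ = |224.6 − 250.8| / 26.2 = 1.0000
For power 0.8 need Φ(δ − z_{0.025}) = 0.8, so δ = z_{0.025} + z_{0.20} = 1.960 + 0.842 = 2.802.
(For δ > 0 the lower-tail rejection region contributes negligibly to power, so the one-term inversion is standard.)
δ = d·√n ⇒ n = (δ/d)² = (2.802 / 1.0000)² = 7.85.
Round up to the next whole unit.

n = 8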